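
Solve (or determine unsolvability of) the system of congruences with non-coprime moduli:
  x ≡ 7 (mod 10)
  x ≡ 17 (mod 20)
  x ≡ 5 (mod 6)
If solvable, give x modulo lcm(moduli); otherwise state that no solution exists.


Moduli 10, 20, 6 are not pairwise coprime, so CRT works modulo lcm(m_i) when all pairwise compatibility conditions hold.
Pairwise compatibility: gcd(m_i, m_j) must divide a_i - a_j for every pair.
Merge one congruence at a time:
  Start: x ≡ 7 (mod 10).
  Combine with x ≡ 17 (mod 20): gcd(10, 20) = 10; 17 - 7 = 10, which IS divisible by 10, so compatible.
    Write x = 7 + 10·t and substitute into x ≡ 17 (mod 20): 10·t ≡ 17 − 7 = 10 (mod 20).
    Divide the congruence (and modulus) by g = 10: 1·t ≡ 1 (mod 2).
    So t ≡ 1 (mod 2).
    Then x = 7 + 10·1 = 17, valid modulo lcm(10, 20) = 20: x ≡ 17 (mod 20).
  Combine with x ≡ 5 (mod 6): gcd(20, 6) = 2; 5 - 17 = -12, which IS divisible by 2, so compatible.
    Write x = 17 + 20·t and substitute into x ≡ 5 (mod 6): 20·t ≡ 5 − 17 = -12 (mod 6).
    Divide the congruence (and modulus) by g = 2: 10·t ≡ -6 (mod 3).
    Reduce coefficients mod 3: 1·t ≡ 0 (mod 3).
    So t ≡ 0 (mod 3).
    Then x = 17 + 20·0 = 17, valid modulo lcm(20, 6) = 60: x ≡ 17 (mod 60).
Verify: 17 mod 10 = 7, 17 mod 20 = 17, 17 mod 6 = 5.

x ≡ 17 (mod 60).


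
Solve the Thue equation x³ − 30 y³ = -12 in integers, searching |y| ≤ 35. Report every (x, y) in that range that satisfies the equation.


The equation is x³ - 30y³ = -12. For fixed y, x³ = 30·y³ − 12, so a solution requires the RHS to be a perfect cube.
Strategy: iterate y from -35 to 35, compute RHS = 30·y³ − 12, and check whether it is a (positive or negative) perfect cube.
Check small values of y:
  y = 0: RHS = -12 is not a perfect cube.
  y = 1: RHS = 18 is not a perfect cube.
  y = -1: RHS = -42 is not a perfect cube.
  y = 2: RHS = 228 is not a perfect cube.
  y = -2: RHS = -252 is not a perfect cube.
  y = 3: RHS = 798 is not a perfect cube.
  y = -3: RHS = -822 is not a perfect cube.
Continuing the search up to |y| = 35 finds no solutions either.
No (x, y) in the scanned range satisfies the equation.

No integer solutions with |y| ≤ 35.


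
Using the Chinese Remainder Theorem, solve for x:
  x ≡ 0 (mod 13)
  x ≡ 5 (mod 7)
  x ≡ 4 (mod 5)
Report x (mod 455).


Moduli 13, 7, 5 are pairwise coprime; by CRT there is a unique solution modulo M = 13 · 7 · 5 = 455.
Solve pairwise, accumulating the modulus:
  Start with x ≡ 0 (mod 13).
  Combine with x ≡ 5 (mod 7): since gcd(13, 7) = 1, we get a unique residue mod 91.
    Write x = 0 + 13·t and substitute into x ≡ 5 (mod 7): 13·t ≡ 5 − 0 = 5 (mod 7).
    Reduce coefficients mod 7: 6·t ≡ 5 (mod 7).
    The inverse of 6 mod 7 is 6 (since 6·6 = 36 = 5·7 + 1), so t ≡ 6·5 = 30 ≡ 2 (mod 7).
    Then x = 0 + 13·2 = 26, valid modulo lcm(13, 7) = 91: x ≡ 26 (mod 91).
  Combine with x ≡ 4 (mod 5): since gcd(91, 5) = 1, we get a unique residue mod 455.
    Write x = 26 + 91·t and substitute into x ≡ 4 (mod 5): 91·t ≡ 4 − 26 = -22 (mod 5).
    Reduce coefficients mod 5: 1·t ≡ 3 (mod 5).
    So t ≡ 3 (mod 5).
    Then x = 26 + 91·3 = 299, valid modulo lcm(91, 5) = 455: x ≡ 299 (mod 455).
Verify: 299 mod 13 = 0 ✓, 299 mod 7 = 5 ✓, 299 mod 5 = 4 ✓.

x ≡ 299 (mod 455).


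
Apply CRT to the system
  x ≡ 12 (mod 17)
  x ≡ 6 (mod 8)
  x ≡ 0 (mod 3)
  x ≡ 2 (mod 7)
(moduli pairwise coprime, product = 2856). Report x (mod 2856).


Product of moduli M = 17 · 8 · 3 · 7 = 2856.
Merge one congruence at a time:
  Start: x ≡ 12 (mod 17).
  Combine with x ≡ 6 (mod 8); new modulus lcm = 136.
    Write x = 12 + 17·t and substitute into x ≡ 6 (mod 8): 17·t ≡ 6 − 12 = -6 (mod 8).
    Reduce coefficients mod 8: 1·t ≡ 2 (mod 8).
    So t ≡ 2 (mod 8).
    Then x = 12 + 17·2 = 46, valid modulo lcm(17, 8) = 136: x ≡ 46 (mod 136).
  Combine with x ≡ 0 (mod 3); new modulus lcm = 408.
    Write x = 46 + 136·t and substitute into x ≡ 0 (mod 3): 136·t ≡ 0 − 46 = -46 (mod 3).
    Reduce coefficients mod 3: 1·t ≡ 2 (mod 3).
    So t ≡ 2 (mod 3).
    Then x = 46 + 136·2 = 318, valid modulo lcm(136, 3) = 408: x ≡ 318 (mod 408).
  Combine with x ≡ 2 (mod 7); new modulus lcm = 2856.
    Write x = 318 + 408·t and substitute into x ≡ 2 (mod 7): 408·t ≡ 2 − 318 = -316 (mod 7).
    Reduce coefficients mod 7: 2·t ≡ 6 (mod 7).
    The inverse of 2 mod 7 is 4 (since 2·4 = 8 = 1·7 + 1), so t ≡ 4·6 = 24 ≡ 3 (mod 7).
    Then x = 318 + 408·3 = 1542, valid modulo lcm(408, 7) = 2856: x ≡ 1542 (mod 2856).
Verify against each original: 1542 mod 17 = 12, 1542 mod 8 = 6, 1542 mod 3 = 0, 1542 mod 7 = 2.

x ≡ 1542 (mod 2856).


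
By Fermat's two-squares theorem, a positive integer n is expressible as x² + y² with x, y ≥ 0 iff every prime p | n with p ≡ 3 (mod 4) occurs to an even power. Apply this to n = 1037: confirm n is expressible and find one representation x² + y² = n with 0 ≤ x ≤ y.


Step 1: Factor n = 1037 = 17 · 61.
Step 2: Check the mod-4 condition on each prime factor: 17 ≡ 1 (mod 4), exponent 1; 61 ≡ 1 (mod 4), exponent 1.
All primes ≡ 3 (mod 4) appear to even exponent (or don't appear), so by the two-squares theorem n IS expressible as a sum of two squares.
Step 3: Build a representation. Here n = 17 · 61 is a product of primes ≡ 1 (mod 4). Each prime p ≡ 1 (mod 4) is itself a sum of two squares; find a² by testing p − a² for a perfect square:
  17: 17 − 1² = 16 = 4² ⇒ 17 = 1² + 4².
  61: 61 − 1² = 60, 61 − 2² = 57, 61 − 3² = 52, 61 − 4² = 45, 61 − 5² = 36 = 6² ⇒ 61 = 5² + 6².
  Combine using the Brahmagupta–Fibonacci identity (a² + b²)(c² + d²) = (ac − bd)² + (ad + bc)² = (ac + bd)² + (ad − bc)²:
  17 · 61 = 1037: from (1² + 4²)(5² + 6²), take (1·5 − 4·6, 1·6 + 4·5) = (5 − 24, 6 + 20) = (-19, 26); dropping signs (only squares matter) gives (19, 26); check 19² + 26² = 361 + 676 = 1037 ✓.
Step 4: Order so x ≤ y and verify: 19² + 26² = 361 + 676 = 1037 = n. ✓

n = 1037 = 19² + 26² (one valid representation with x ≤ y).


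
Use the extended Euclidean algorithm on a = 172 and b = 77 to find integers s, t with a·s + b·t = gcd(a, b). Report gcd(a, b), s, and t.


Euclidean algorithm on (172, 77) — divide until remainder is 0:
  172 = 2 · 77 + 18
  77 = 4 · 18 + 5
  18 = 3 · 5 + 3
  5 = 1 · 3 + 2
  3 = 1 · 2 + 1
  2 = 2 · 1 + 0
gcd(172, 77) = 1.
Track Bezout coefficients alongside the remainders: start with r₀ = 172 = a·1 + b·0 (s = 1, t = 0) and r₁ = 77 = a·0 + b·1 (s = 0, t = 1); each new remainder r_{k+1} = r_{k-1} − q_k·r_k inherits s_{k+1} = s_{k-1} − q_k·s_k, t_{k+1} = t_{k-1} − q_k·t_k, so r_k = a·s_k + b·t_k at every step:
  q = 2: r = 18, s = 1 − 2·0 = 1, t = 0 − 2·1 = -2  (check: 172·1 + 77·(-2) = 18)
  q = 4: r = 5, s = 0 − 4·1 = -4, t = 1 − 4·(-2) = 9  (check: 172·(-4) + 77·9 = 5)
  q = 3: r = 3, s = 1 − 3·(-4) = 13, t = -2 − 3·9 = -29  (check: 172·13 + 77·(-29) = 3)
  q = 1: r = 2, s = -4 − 1·13 = -17, t = 9 − 1·(-29) = 38  (check: 172·(-17) + 77·38 = 2)
  q = 1: r = 1, s = 13 − 1·(-17) = 30, t = -29 − 1·38 = -67  (check: 172·30 + 77·(-67) = 1)
The row with r = 1 (the gcd) gives the Bezout coefficients s = 30, t = -67.
Result: 172 · (30) + 77 · (-67) = 1.

gcd(172, 77) = 1; s = 30, t = -67 (check: 172·30 + 77·(-67) = 1).


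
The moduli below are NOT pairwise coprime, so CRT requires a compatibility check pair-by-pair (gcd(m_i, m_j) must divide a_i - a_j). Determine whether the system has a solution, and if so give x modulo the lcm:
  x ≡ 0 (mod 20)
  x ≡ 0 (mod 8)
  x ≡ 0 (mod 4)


Moduli 20, 8, 4 are not pairwise coprime, so CRT works modulo lcm(m_i) when all pairwise compatibility conditions hold.
Pairwise compatibility: gcd(m_i, m_j) must divide a_i - a_j for every pair.
Merge one congruence at a time:
  Start: x ≡ 0 (mod 20).
  Combine with x ≡ 0 (mod 8): gcd(20, 8) = 4; 0 - 0 = 0, which IS divisible by 4, so compatible.
    Write x = 0 + 20·t and substitute into x ≡ 0 (mod 8): 20·t ≡ 0 − 0 = 0 (mod 8).
    Divide the congruence (and modulus) by g = 4: 5·t ≡ 0 (mod 2).
    Reduce coefficients mod 2: 1·t ≡ 0 (mod 2).
    So t ≡ 0 (mod 2).
    Then x = 0 + 20·0 = 0, valid modulo lcm(20, 8) = 40: x ≡ 0 (mod 40).
  Combine with x ≡ 0 (mod 4): gcd(40, 4) = 4; 0 - 0 = 0, which IS divisible by 4, so compatible.
    Write x = 0 + 40·t and substitute into x ≡ 0 (mod 4): 40·t ≡ 0 − 0 = 0 (mod 4).
    Divide the congruence (and modulus) by g = 4: 10·t ≡ 0 (mod 1).
    Modulo 1 every t works; take t = 0.
    Then x = 0 + 40·0 = 0, valid modulo lcm(40, 4) = 40: x ≡ 0 (mod 40).
Verify: 0 mod 20 = 0, 0 mod 8 = 0, 0 mod 4 = 0.

x ≡ 0 (mod 40).


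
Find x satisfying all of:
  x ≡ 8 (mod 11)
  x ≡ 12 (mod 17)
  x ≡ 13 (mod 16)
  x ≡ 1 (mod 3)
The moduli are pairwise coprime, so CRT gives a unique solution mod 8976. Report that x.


Product of moduli M = 11 · 17 · 16 · 3 = 8976.
Merge one congruence at a time:
  Start: x ≡ 8 (mod 11).
  Combine with x ≡ 12 (mod 17); new modulus lcm = 187.
    Write x = 8 + 11·t and substitute into x ≡ 12 (mod 17): 11·t ≡ 12 − 8 = 4 (mod 17).
    The inverse of 11 mod 17 is 14 (since 11·14 = 154 = 9·17 + 1), so t ≡ 14·4 = 56 ≡ 5 (mod 17).
    Then x = 8 + 11·5 = 63, valid modulo lcm(11, 17) = 187: x ≡ 63 (mod 187).
  Combine with x ≡ 13 (mod 16); new modulus lcm = 2992.
    Write x = 63 + 187·t and substitute into x ≡ 13 (mod 16): 187·t ≡ 13 − 63 = -50 (mod 16).
    Reduce coefficients mod 16: 11·t ≡ 14 (mod 16).
    The inverse of 11 mod 16 is 3 (since 11·3 = 33 = 2·16 + 1), so t ≡ 3·14 = 42 ≡ 10 (mod 16).
    Then x = 63 + 187·10 = 1933, valid modulo lcm(187, 16) = 2992: x ≡ 1933 (mod 2992).
  Combine with x ≡ 1 (mod 3); new modulus lcm = 8976.
    Write x = 1933 + 2992·t and substitute into x ≡ 1 (mod 3): 2992·t ≡ 1 − 1933 = -1932 (mod 3).
    Reduce coefficients mod 3: 1·t ≡ 0 (mod 3).
    So t ≡ 0 (mod 3).
    Then x = 1933 + 2992·0 = 1933, valid modulo lcm(2992, 3) = 8976: x ≡ 1933 (mod 8976).
Verify against each original: 1933 mod 11 = 8, 1933 mod 17 = 12, 1933 mod 16 = 13, 1933 mod 3 = 1.

x ≡ 1933 (mod 8976).


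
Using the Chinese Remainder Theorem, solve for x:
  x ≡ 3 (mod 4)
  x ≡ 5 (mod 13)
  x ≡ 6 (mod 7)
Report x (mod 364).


Moduli 4, 13, 7 are pairwise coprime; by CRT there is a unique solution modulo M = 4 · 13 · 7 = 364.
Solve pairwise, accumulating the modulus:
  Start with x ≡ 3 (mod 4).
  Combine with x ≡ 5 (mod 13): since gcd(4, 13) = 1, we get a unique residue mod 52.
    Write x = 3 + 4·t and substitute into x ≡ 5 (mod 13): 4·t ≡ 5 − 3 = 2 (mod 13).
    The inverse of 4 mod 13 is 10 (since 4·10 = 40 = 3·13 + 1), so t ≡ 10·2 = 20 ≡ 7 (mod 13).
    Then x = 3 + 4·7 = 31, valid modulo lcm(4, 13) = 52: x ≡ 31 (mod 52).
  Combine with x ≡ 6 (mod 7): since gcd(52, 7) = 1, we get a unique residue mod 364.
    Write x = 31 + 52·t and substitute into x ≡ 6 (mod 7): 52·t ≡ 6 − 31 = -25 (mod 7).
    Reduce coefficients mod 7: 3·t ≡ 3 (mod 7).
    The inverse of 3 mod 7 is 5 (since 3·5 = 15 = 2·7 + 1), so t ≡ 5·3 = 15 ≡ 1 (mod 7).
    Then x = 31 + 52·1 = 83, valid modulo lcm(52, 7) = 364: x ≡ 83 (mod 364).
Verify: 83 mod 4 = 3 ✓, 83 mod 13 = 5 ✓, 83 mod 7 = 6 ✓.

x ≡ 83 (mod 364).


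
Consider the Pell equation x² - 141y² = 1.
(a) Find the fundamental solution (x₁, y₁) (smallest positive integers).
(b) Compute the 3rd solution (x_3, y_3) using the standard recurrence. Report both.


Step 1: Find the fundamental solution (x₁, y₁) of x² - 141y² = 1.
  Expand √141 as a continued fraction. a₀ = ⌊√141⌋ = 11; iterate m_{k+1} = d_k·a_k − m_k, d_{k+1} = (141 − m_{k+1}²)/d_k, a_{k+1} = ⌊(a₀ + m_{k+1})/d_{k+1}⌋ (starting m₀ = 0, d₀ = 1), with convergents p_k = a_k·p_{k-1} + p_{k-2}, q_k = a_k·q_{k-1} + q_{k-2} (p₋₁ = 1, q₋₁ = 0):
  k = 0: a₀ = 11; p₀/q₀ = 11/1; p₀² − 141·q₀² = 121 − 141 = -20.
  k = 1: m = 11, d = 20, a = ⌊(11 + 11)/20⌋ = 1; p/q = (1·11 + 1)/(1·1 + 0) = 12/1; p² − 141·q² = 144 − 141 = 3.
  k = 2: m = 9, d = 3, a = ⌊(11 + 9)/3⌋ = 6; p/q = (6·12 + 11)/(6·1 + 1) = 83/7; p² − 141·q² = 6889 − 6909 = -20.
  k = 3: m = 9, d = 20, a = ⌊(11 + 9)/20⌋ = 1; p/q = (1·83 + 12)/(1·7 + 1) = 95/8; p² − 141·q² = 9025 − 9024 = 1.
  The first convergent with p² − 141·q² = 1 gives the fundamental solution (x₁, y₁) = (95, 8).
Step 2: Apply the recurrence (x_{n+1}, y_{n+1}) = (x₁x_n + 141y₁y_n, x₁y_n + y₁x_n) repeatedly.
  From (x_1, y_1) = (95, 8): x_2 = 95·95 + 141·8·8 = 18049; y_2 = 95·8 + 8·95 = 1520.
  From (x_2, y_2) = (18049, 1520): x_3 = 95·18049 + 141·8·1520 = 3429215; y_3 = 95·1520 + 8·18049 = 288792.
Step 3: Verify x_3² - 141·y_3² = 11759515516225 - 11759515516224 = 1 (should be 1). ✓

(x_1, y_1) = (95, 8); (x_3, y_3) = (3429215, 288792).


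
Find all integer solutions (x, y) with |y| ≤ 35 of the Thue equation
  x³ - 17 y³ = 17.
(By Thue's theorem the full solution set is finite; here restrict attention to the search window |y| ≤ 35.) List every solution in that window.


The equation is x³ - 17y³ = 17. For fixed y, x³ = 17·y³ + 17, so a solution requires the RHS to be a perfect cube.
Strategy: iterate y from -35 to 35, compute RHS = 17·y³ + 17, and check whether it is a (positive or negative) perfect cube.
Check small values of y:
  y = 0: RHS = 17 is not a perfect cube.
  y = 1: RHS = 34 is not a perfect cube.
  y = -1: RHS = 0 = (0)³ ⇒ x = 0 works.
  y = 2: RHS = 153 is not a perfect cube.
  y = -2: RHS = -119 is not a perfect cube.
  y = 3: RHS = 476 is not a perfect cube.
  y = -3: RHS = -442 is not a perfect cube.
Continuing the search up to |y| = 35 finds no further solutions beyond those listed.
Collected solutions: (0, -1).

Solutions (with |y| ≤ 35): (0, -1).


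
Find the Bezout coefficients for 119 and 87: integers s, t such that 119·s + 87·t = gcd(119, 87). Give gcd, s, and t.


Euclidean algorithm on (119, 87) — divide until remainder is 0:
  119 = 1 · 87 + 32
  87 = 2 · 32 + 23
  32 = 1 · 23 + 9
  23 = 2 · 9 + 5
  9 = 1 · 5 + 4
  5 = 1 · 4 + 1
  4 = 4 · 1 + 0
gcd(119, 87) = 1.
Track Bezout coefficients alongside the remainders: start with r₀ = 119 = a·1 + b·0 (s = 1, t = 0) and r₁ = 87 = a·0 + b·1 (s = 0, t = 1); each new remainder r_{k+1} = r_{k-1} − q_k·r_k inherits s_{k+1} = s_{k-1} − q_k·s_k, t_{k+1} = t_{k-1} − q_k·t_k, so r_k = a·s_k + b·t_k at every step:
  q = 1: r = 32, s = 1 − 1·0 = 1, t = 0 − 1·1 = -1  (check: 119·1 + 87·(-1) = 32)
  q = 2: r = 23, s = 0 − 2·1 = -2, t = 1 − 2·(-1) = 3  (check: 119·(-2) + 87·3 = 23)
  q = 1: r = 9, s = 1 − 1·(-2) = 3, t = -1 − 1·3 = -4  (check: 119·3 + 87·(-4) = 9)
  q = 2: r = 5, s = -2 − 2·3 = -8, t = 3 − 2·(-4) = 11  (check: 119·(-8) + 87·11 = 5)
  q = 1: r = 4, s = 3 − 1·(-8) = 11, t = -4 − 1·11 = -15  (check: 119·11 + 87·(-15) = 4)
  q = 1: r = 1, s = -8 − 1·11 = -19, t = 11 − 1·(-15) = 26  (check: 119·(-19) + 87·26 = 1)
The row with r = 1 (the gcd) gives the Bezout coefficients s = -19, t = 26.
Result: 119 · (-19) + 87 · (26) = 1.

gcd(119, 87) = 1; s = -19, t = 26 (check: 119·(-19) + 87·26 = 1).


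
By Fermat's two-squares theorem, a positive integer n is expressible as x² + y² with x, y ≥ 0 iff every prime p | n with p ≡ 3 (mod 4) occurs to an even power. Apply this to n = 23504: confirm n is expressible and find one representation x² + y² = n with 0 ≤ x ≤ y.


Step 1: Factor n = 23504 = 2^4 · 13 · 113.
Step 2: Check the mod-4 condition on each prime factor: 2 = 2 (special); 13 ≡ 1 (mod 4), exponent 1; 113 ≡ 1 (mod 4), exponent 1.
All primes ≡ 3 (mod 4) appear to even exponent (or don't appear), so by the two-squares theorem n IS expressible as a sum of two squares.
Step 3: Build a representation. Group n = k² · m with k = 4 and m = 13 · 113 = 1469 (a product of primes ≡ 1 (mod 4)); a representation of m scales to one of n via (k·x)² + (k·y)² = k²(x² + y²). Each prime p ≡ 1 (mod 4) is itself a sum of two squares; find a² by testing p − a² for a perfect square:
  13: 13 − 1² = 12, 13 − 2² = 9 = 3² ⇒ 13 = 2² + 3².
  113: 113 − 1² = 112, 113 − 2² = 109, 113 − 3² = 104, 113 − 4² = 97, 113 − 5² = 88, 113 − 6² = 77, 113 − 7² = 64 = 8² ⇒ 113 = 7² + 8².
  Combine using the Brahmagupta–Fibonacci identity (a² + b²)(c² + d²) = (ac − bd)² + (ad + bc)² = (ac + bd)² + (ad − bc)²:
  13 · 113 = 1469: from (2² + 3²)(7² + 8²), take (2·7 − 3·8, 2·8 + 3·7) = (14 − 24, 16 + 21) = (-10, 37); dropping signs (only squares matter) gives (10, 37); check 10² + 37² = 100 + 1369 = 1469 ✓.
  Scale by k = 4: (4·10, 4·37) = (40, 148).
Step 4: Order so x ≤ y and verify: 40² + 148² = 1600 + 21904 = 23504 = n. ✓

n = 23504 = 40² + 148² (one valid representation with x ≤ y).


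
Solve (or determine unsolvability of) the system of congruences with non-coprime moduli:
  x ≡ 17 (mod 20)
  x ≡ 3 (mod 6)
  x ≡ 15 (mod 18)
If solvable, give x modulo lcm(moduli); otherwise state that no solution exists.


Moduli 20, 6, 18 are not pairwise coprime, so CRT works modulo lcm(m_i) when all pairwise compatibility conditions hold.
Pairwise compatibility: gcd(m_i, m_j) must divide a_i - a_j for every pair.
Merge one congruence at a time:
  Start: x ≡ 17 (mod 20).
  Combine with x ≡ 3 (mod 6): gcd(20, 6) = 2; 3 - 17 = -14, which IS divisible by 2, so compatible.
    Write x = 17 + 20·t and substitute into x ≡ 3 (mod 6): 20·t ≡ 3 − 17 = -14 (mod 6).
    Divide the congruence (and modulus) by g = 2: 10·t ≡ -7 (mod 3).
    Reduce coefficients mod 3: 1·t ≡ 2 (mod 3).
    So t ≡ 2 (mod 3).
    Then x = 17 + 20·2 = 57, valid modulo lcm(20, 6) = 60: x ≡ 57 (mod 60).
  Combine with x ≡ 15 (mod 18): gcd(60, 18) = 6; 15 - 57 = -42, which IS divisible by 6, so compatible.
    Write x = 57 + 60·t and substitute into x ≡ 15 (mod 18): 60·t ≡ 15 − 57 = -42 (mod 18).
    Divide the congruence (and modulus) by g = 6: 10·t ≡ -7 (mod 3).
    Reduce coefficients mod 3: 1·t ≡ 2 (mod 3).
    So t ≡ 2 (mod 3).
    Then x = 57 + 60·2 = 177, valid modulo lcm(60, 18) = 180: x ≡ 177 (mod 180).
Verify: 177 mod 20 = 17, 177 mod 6 = 3, 177 mod 18 = 15.

x ≡ 177 (mod 180).


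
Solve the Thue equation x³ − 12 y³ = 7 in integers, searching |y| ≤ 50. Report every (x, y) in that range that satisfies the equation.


The equation is x³ - 12y³ = 7. For fixed y, x³ = 12·y³ + 7, so a solution requires the RHS to be a perfect cube.
Strategy: iterate y from -50 to 50, compute RHS = 12·y³ + 7, and check whether it is a (positive or negative) perfect cube.
Check small values of y:
  y = 0: RHS = 7 is not a perfect cube.
  y = 1: RHS = 19 is not a perfect cube.
  y = -1: RHS = -5 is not a perfect cube.
  y = 2: RHS = 103 is not a perfect cube.
  y = -2: RHS = -89 is not a perfect cube.
  y = 3: RHS = 331 is not a perfect cube.
  y = -3: RHS = -317 is not a perfect cube.
Continuing the search up to |y| = 50 finds no solutions either.
No (x, y) in the scanned range satisfies the equation.

No integer solutions with |y| ≤ 50.


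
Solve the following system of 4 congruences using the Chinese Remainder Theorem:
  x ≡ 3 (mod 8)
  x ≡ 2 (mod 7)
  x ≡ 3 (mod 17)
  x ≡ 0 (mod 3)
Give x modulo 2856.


Product of moduli M = 8 · 7 · 17 · 3 = 2856.
Merge one congruence at a time:
  Start: x ≡ 3 (mod 8).
  Combine with x ≡ 2 (mod 7); new modulus lcm = 56.
    Write x = 3 + 8·t and substitute into x ≡ 2 (mod 7): 8·t ≡ 2 − 3 = -1 (mod 7).
    Reduce coefficients mod 7: 1·t ≡ 6 (mod 7).
    So t ≡ 6 (mod 7).
    Then x = 3 + 8·6 = 51, valid modulo lcm(8, 7) = 56: x ≡ 51 (mod 56).
  Combine with x ≡ 3 (mod 17); new modulus lcm = 952.
    Write x = 51 + 56·t and substitute into x ≡ 3 (mod 17): 56·t ≡ 3 − 51 = -48 (mod 17).
    Reduce coefficients mod 17: 5·t ≡ 3 (mod 17).
    The inverse of 5 mod 17 is 7 (since 5·7 = 35 = 2·17 + 1), so t ≡ 7·3 = 21 ≡ 4 (mod 17).
    Then x = 51 + 56·4 = 275, valid modulo lcm(56, 17) = 952: x ≡ 275 (mod 952).
  Combine with x ≡ 0 (mod 3); new modulus lcm = 2856.
    Write x = 275 + 952·t and substitute into x ≡ 0 (mod 3): 952·t ≡ 0 − 275 = -275 (mod 3).
    Reduce coefficients mod 3: 1·t ≡ 1 (mod 3).
    So t ≡ 1 (mod 3).
    Then x = 275 + 952·1 = 1227, valid modulo lcm(952, 3) = 2856: x ≡ 1227 (mod 2856).
Verify against each original: 1227 mod 8 = 3, 1227 mod 7 = 2, 1227 mod 17 = 3, 1227 mod 3 = 0.

x ≡ 1227 (mod 2856).


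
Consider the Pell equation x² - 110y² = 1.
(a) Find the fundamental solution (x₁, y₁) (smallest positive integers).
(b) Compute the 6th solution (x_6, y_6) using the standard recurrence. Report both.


Step 1: Find the fundamental solution (x₁, y₁) of x² - 110y² = 1.
  Expand √110 as a continued fraction. a₀ = ⌊√110⌋ = 10; iterate m_{k+1} = d_k·a_k − m_k, d_{k+1} = (110 − m_{k+1}²)/d_k, a_{k+1} = ⌊(a₀ + m_{k+1})/d_{k+1}⌋ (starting m₀ = 0, d₀ = 1), with convergents p_k = a_k·p_{k-1} + p_{k-2}, q_k = a_k·q_{k-1} + q_{k-2} (p₋₁ = 1, q₋₁ = 0):
  k = 0: a₀ = 10; p₀/q₀ = 10/1; p₀² − 110·q₀² = 100 − 110 = -10.
  k = 1: m = 10, d = 10, a = ⌊(10 + 10)/10⌋ = 2; p/q = (2·10 + 1)/(2·1 + 0) = 21/2; p² − 110·q² = 441 − 440 = 1.
  The first convergent with p² − 110·q² = 1 gives the fundamental solution (x₁, y₁) = (21, 2).
Step 2: Apply the recurrence (x_{n+1}, y_{n+1}) = (x₁x_n + 110y₁y_n, x₁y_n + y₁x_n) repeatedly.
  From (x_1, y_1) = (21, 2): x_2 = 21·21 + 110·2·2 = 881; y_2 = 21·2 + 2·21 = 84.
  From (x_2, y_2) = (881, 84): x_3 = 21·881 + 110·2·84 = 36981; y_3 = 21·84 + 2·881 = 3526.
  From (x_3, y_3) = (36981, 3526): x_4 = 21·36981 + 110·2·3526 = 1552321; y_4 = 21·3526 + 2·36981 = 148008.
  From (x_4, y_4) = (1552321, 148008): x_5 = 21·1552321 + 110·2·148008 = 65160501; y_5 = 21·148008 + 2·1552321 = 6212810.
  From (x_5, y_5) = (65160501, 6212810): x_6 = 21·65160501 + 110·2·6212810 = 2735188721; y_6 = 21·6212810 + 2·65160501 = 260790012.
Step 3: Verify x_6² - 110·y_6² = 7481257339485615841 - 7481257339485615840 = 1 (should be 1). ✓

(x_1, y_1) = (21, 2); (x_6, y_6) = (2735188721, 260790012).


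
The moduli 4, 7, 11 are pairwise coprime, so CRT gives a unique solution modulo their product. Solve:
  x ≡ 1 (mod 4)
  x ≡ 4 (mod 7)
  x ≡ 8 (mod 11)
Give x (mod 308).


Moduli 4, 7, 11 are pairwise coprime; by CRT there is a unique solution modulo M = 4 · 7 · 11 = 308.
Solve pairwise, accumulating the modulus:
  Start with x ≡ 1 (mod 4).
  Combine with x ≡ 4 (mod 7): since gcd(4, 7) = 1, we get a unique residue mod 28.
    Write x = 1 + 4·t and substitute into x ≡ 4 (mod 7): 4·t ≡ 4 − 1 = 3 (mod 7).
    The inverse of 4 mod 7 is 2 (since 4·2 = 8 = 1·7 + 1), so t ≡ 2·3 = 6 ≡ 6 (mod 7).
    Then x = 1 + 4·6 = 25, valid modulo lcm(4, 7) = 28: x ≡ 25 (mod 28).
  Combine with x ≡ 8 (mod 11): since gcd(28, 11) = 1, we get a unique residue mod 308.
    Write x = 25 + 28·t and substitute into x ≡ 8 (mod 11): 28·t ≡ 8 − 25 = -17 (mod 11).
    Reduce coefficients mod 11: 6·t ≡ 5 (mod 11).
    The inverse of 6 mod 11 is 2 (since 6·2 = 12 = 1·11 + 1), so t ≡ 2·5 = 10 ≡ 10 (mod 11).
    Then x = 25 + 28·10 = 305, valid modulo lcm(28, 11) = 308: x ≡ 305 (mod 308).
Verify: 305 mod 4 = 1 ✓, 305 mod 7 = 4 ✓, 305 mod 11 = 8 ✓.

x ≡ 305 (mod 308).


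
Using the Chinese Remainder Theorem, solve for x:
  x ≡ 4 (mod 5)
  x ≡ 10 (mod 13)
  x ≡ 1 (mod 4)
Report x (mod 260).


Moduli 5, 13, 4 are pairwise coprime; by CRT there is a unique solution modulo M = 5 · 13 · 4 = 260.
Solve pairwise, accumulating the modulus:
  Start with x ≡ 4 (mod 5).
  Combine with x ≡ 10 (mod 13): since gcd(5, 13) = 1, we get a unique residue mod 65.
    Write x = 4 + 5·t and substitute into x ≡ 10 (mod 13): 5·t ≡ 10 − 4 = 6 (mod 13).
    The inverse of 5 mod 13 is 8 (since 5·8 = 40 = 3·13 + 1), so t ≡ 8·6 = 48 ≡ 9 (mod 13).
    Then x = 4 + 5·9 = 49, valid modulo lcm(5, 13) = 65: x ≡ 49 (mod 65).
  Combine with x ≡ 1 (mod 4): since gcd(65, 4) = 1, we get a unique residue mod 260.
    Write x = 49 + 65·t and substitute into x ≡ 1 (mod 4): 65·t ≡ 1 − 49 = -48 (mod 4).
    Reduce coefficients mod 4: 1·t ≡ 0 (mod 4).
    So t ≡ 0 (mod 4).
    Then x = 49 + 65·0 = 49, valid modulo lcm(65, 4) = 260: x ≡ 49 (mod 260).
Verify: 49 mod 5 = 4 ✓, 49 mod 13 = 10 ✓, 49 mod 4 = 1 ✓.

x ≡ 49 (mod 260).


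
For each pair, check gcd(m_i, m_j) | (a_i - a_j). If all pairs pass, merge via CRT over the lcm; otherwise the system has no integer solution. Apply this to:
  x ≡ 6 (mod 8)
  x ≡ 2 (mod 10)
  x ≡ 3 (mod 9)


Moduli 8, 10, 9 are not pairwise coprime, so CRT works modulo lcm(m_i) when all pairwise compatibility conditions hold.
Pairwise compatibility: gcd(m_i, m_j) must divide a_i - a_j for every pair.
Merge one congruence at a time:
  Start: x ≡ 6 (mod 8).
  Combine with x ≡ 2 (mod 10): gcd(8, 10) = 2; 2 - 6 = -4, which IS divisible by 2, so compatible.
    Write x = 6 + 8·t and substitute into x ≡ 2 (mod 10): 8·t ≡ 2 − 6 = -4 (mod 10).
    Divide the congruence (and modulus) by g = 2: 4·t ≡ -2 (mod 5).
    Reduce coefficients mod 5: 4·t ≡ 3 (mod 5).
    The inverse of 4 mod 5 is 4 (since 4·4 = 16 = 3·5 + 1), so t ≡ 4·3 = 12 ≡ 2 (mod 5).
    Then x = 6 + 8·2 = 22, valid modulo lcm(8, 10) = 40: x ≡ 22 (mod 40).
  Combine with x ≡ 3 (mod 9): gcd(40, 9) = 1; 3 - 22 = -19, which IS divisible by 1, so compatible.
    Write x = 22 + 40·t and substitute into x ≡ 3 (mod 9): 40·t ≡ 3 − 22 = -19 (mod 9).
    Reduce coefficients mod 9: 4·t ≡ 8 (mod 9).
    The inverse of 4 mod 9 is 7 (since 4·7 = 28 = 3·9 + 1), so t ≡ 7·8 = 56 ≡ 2 (mod 9).
    Then x = 22 + 40·2 = 102, valid modulo lcm(40, 9) = 360: x ≡ 102 (mod 360).
Verify: 102 mod 8 = 6, 102 mod 10 = 2, 102 mod 9 = 3.

x ≡ 102 (mod 360).


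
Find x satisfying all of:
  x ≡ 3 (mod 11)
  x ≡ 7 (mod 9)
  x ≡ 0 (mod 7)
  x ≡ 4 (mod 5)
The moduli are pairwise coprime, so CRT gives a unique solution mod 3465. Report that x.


Product of moduli M = 11 · 9 · 7 · 5 = 3465.
Merge one congruence at a time:
  Start: x ≡ 3 (mod 11).
  Combine with x ≡ 7 (mod 9); new modulus lcm = 99.
    Write x = 3 + 11·t and substitute into x ≡ 7 (mod 9): 11·t ≡ 7 − 3 = 4 (mod 9).
    Reduce coefficients mod 9: 2·t ≡ 4 (mod 9).
    The inverse of 2 mod 9 is 5 (since 2·5 = 10 = 1·9 + 1), so t ≡ 5·4 = 20 ≡ 2 (mod 9).
    Then x = 3 + 11·2 = 25, valid modulo lcm(11, 9) = 99: x ≡ 25 (mod 99).
  Combine with x ≡ 0 (mod 7); new modulus lcm = 693.
    Write x = 25 + 99·t and substitute into x ≡ 0 (mod 7): 99·t ≡ 0 − 25 = -25 (mod 7).
    Reduce coefficients mod 7: 1·t ≡ 3 (mod 7).
    So t ≡ 3 (mod 7).
    Then x = 25 + 99·3 = 322, valid modulo lcm(99, 7) = 693: x ≡ 322 (mod 693).
  Combine with x ≡ 4 (mod 5); new modulus lcm = 3465.
    Write x = 322 + 693·t and substitute into x ≡ 4 (mod 5): 693·t ≡ 4 − 322 = -318 (mod 5).
    Reduce coefficients mod 5: 3·t ≡ 2 (mod 5).
    The inverse of 3 mod 5 is 2 (since 3·2 = 6 = 1·5 + 1), so t ≡ 2·2 = 4 ≡ 4 (mod 5).
    Then x = 322 + 693·4 = 3094, valid modulo lcm(693, 5) = 3465: x ≡ 3094 (mod 3465).
Verify against each original: 3094 mod 11 = 3, 3094 mod 9 = 7, 3094 mod 7 = 0, 3094 mod 5 = 4.

x ≡ 3094 (mod 3465).


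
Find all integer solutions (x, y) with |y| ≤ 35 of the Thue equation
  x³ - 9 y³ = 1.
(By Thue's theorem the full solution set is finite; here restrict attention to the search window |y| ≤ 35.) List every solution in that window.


The equation is x³ - 9y³ = 1. For fixed y, x³ = 9·y³ + 1, so a solution requires the RHS to be a perfect cube.
Strategy: iterate y from -35 to 35, compute RHS = 9·y³ + 1, and check whether it is a (positive or negative) perfect cube.
Check small values of y:
  y = 0: RHS = 1 = (1)³ ⇒ x = 1 works.
  y = 1: RHS = 10 is not a perfect cube.
  y = -1: RHS = -8 = (-2)³ ⇒ x = -2 works.
  y = 2: RHS = 73 is not a perfect cube.
  y = -2: RHS = -71 is not a perfect cube.
  y = 3: RHS = 244 is not a perfect cube.
  y = -3: RHS = -242 is not a perfect cube.
Continuing the search up to |y| = 35 finds no further solutions beyond those listed.
Collected solutions: (1, 0), (-2, -1).

Solutions (with |y| ≤ 35): (1, 0), (-2, -1).


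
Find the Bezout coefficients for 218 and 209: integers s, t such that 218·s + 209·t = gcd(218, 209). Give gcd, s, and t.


Euclidean algorithm on (218, 209) — divide until remainder is 0:
  218 = 1 · 209 + 9
  209 = 23 · 9 + 2
  9 = 4 · 2 + 1
  2 = 2 · 1 + 0
gcd(218, 209) = 1.
Track Bezout coefficients alongside the remainders: start with r₀ = 218 = a·1 + b·0 (s = 1, t = 0) and r₁ = 209 = a·0 + b·1 (s = 0, t = 1); each new remainder r_{k+1} = r_{k-1} − q_k·r_k inherits s_{k+1} = s_{k-1} − q_k·s_k, t_{k+1} = t_{k-1} − q_k·t_k, so r_k = a·s_k + b·t_k at every step:
  q = 1: r = 9, s = 1 − 1·0 = 1, t = 0 − 1·1 = -1  (check: 218·1 + 209·(-1) = 9)
  q = 23: r = 2, s = 0 − 23·1 = -23, t = 1 − 23·(-1) = 24  (check: 218·(-23) + 209·24 = 2)
  q = 4: r = 1, s = 1 − 4·(-23) = 93, t = -1 − 4·24 = -97  (check: 218·93 + 209·(-97) = 1)
The row with r = 1 (the gcd) gives the Bezout coefficients s = 93, t = -97.
Result: 218 · (93) + 209 · (-97) = 1.

gcd(218, 209) = 1; s = 93, t = -97 (check: 218·93 + 209·(-97) = 1).


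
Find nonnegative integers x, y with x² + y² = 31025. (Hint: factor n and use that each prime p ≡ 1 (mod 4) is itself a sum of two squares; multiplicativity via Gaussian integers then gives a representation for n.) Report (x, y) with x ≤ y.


Step 1: Factor n = 31025 = 5^2 · 17 · 73.
Step 2: Check the mod-4 condition on each prime factor: 5 ≡ 1 (mod 4), exponent 2; 17 ≡ 1 (mod 4), exponent 1; 73 ≡ 1 (mod 4), exponent 1.
All primes ≡ 3 (mod 4) appear to even exponent (or don't appear), so by the two-squares theorem n IS expressible as a sum of two squares.
Step 3: Build a representation. Group n = k² · m with k = 5 and m = 17 · 73 = 1241 (a product of primes ≡ 1 (mod 4)); a representation of m scales to one of n via (k·x)² + (k·y)² = k²(x² + y²). Each prime p ≡ 1 (mod 4) is itself a sum of two squares; find a² by testing p − a² for a perfect square:
  17: 17 − 1² = 16 = 4² ⇒ 17 = 1² + 4².
  73: 73 − 1² = 72, 73 − 2² = 69, 73 − 3² = 64 = 8² ⇒ 73 = 3² + 8².
  Combine using the Brahmagupta–Fibonacci identity (a² + b²)(c² + d²) = (ac − bd)² + (ad + bc)² = (ac + bd)² + (ad − bc)²:
  17 · 73 = 1241: from (1² + 4²)(3² + 8²), take (1·3 − 4·8, 1·8 + 4·3) = (3 − 32, 8 + 12) = (-29, 20); dropping signs (only squares matter) gives (29, 20); check 29² + 20² = 841 + 400 = 1241 ✓.
  Scale by k = 5: (5·29, 5·20) = (145, 100).
Step 4: Order so x ≤ y and verify: 100² + 145² = 10000 + 21025 = 31025 = n. ✓

n = 31025 = 100² + 145² (one valid representation with x ≤ y).


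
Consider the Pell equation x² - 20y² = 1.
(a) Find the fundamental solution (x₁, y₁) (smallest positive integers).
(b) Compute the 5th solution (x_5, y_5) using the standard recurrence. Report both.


Step 1: Find the fundamental solution (x₁, y₁) of x² - 20y² = 1.
  Expand √20 as a continued fraction. a₀ = ⌊√20⌋ = 4; iterate m_{k+1} = d_k·a_k − m_k, d_{k+1} = (20 − m_{k+1}²)/d_k, a_{k+1} = ⌊(a₀ + m_{k+1})/d_{k+1}⌋ (starting m₀ = 0, d₀ = 1), with convergents p_k = a_k·p_{k-1} + p_{k-2}, q_k = a_k·q_{k-1} + q_{k-2} (p₋₁ = 1, q₋₁ = 0):
  k = 0: a₀ = 4; p₀/q₀ = 4/1; p₀² − 20·q₀² = 16 − 20 = -4.
  k = 1: m = 4, d = 4, a = ⌊(4 + 4)/4⌋ = 2; p/q = (2·4 + 1)/(2·1 + 0) = 9/2; p² − 20·q² = 81 − 80 = 1.
  The first convergent with p² − 20·q² = 1 gives the fundamental solution (x₁, y₁) = (9, 2).
Step 2: Apply the recurrence (x_{n+1}, y_{n+1}) = (x₁x_n + 20y₁y_n, x₁y_n + y₁x_n) repeatedly.
  From (x_1, y_1) = (9, 2): x_2 = 9·9 + 20·2·2 = 161; y_2 = 9·2 + 2·9 = 36.
  From (x_2, y_2) = (161, 36): x_3 = 9·161 + 20·2·36 = 2889; y_3 = 9·36 + 2·161 = 646.
  From (x_3, y_3) = (2889, 646): x_4 = 9·2889 + 20·2·646 = 51841; y_4 = 9·646 + 2·2889 = 11592.
  From (x_4, y_4) = (51841, 11592): x_5 = 9·51841 + 20·2·11592 = 930249; y_5 = 9·11592 + 2·51841 = 208010.
Step 3: Verify x_5² - 20·y_5² = 865363202001 - 865363202000 = 1 (should be 1). ✓

(x_1, y_1) = (9, 2); (x_5, y_5) = (930249, 208010).


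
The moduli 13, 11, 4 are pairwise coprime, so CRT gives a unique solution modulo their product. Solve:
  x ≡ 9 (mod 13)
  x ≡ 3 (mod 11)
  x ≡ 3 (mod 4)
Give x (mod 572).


Moduli 13, 11, 4 are pairwise coprime; by CRT there is a unique solution modulo M = 13 · 11 · 4 = 572.
Solve pairwise, accumulating the modulus:
  Start with x ≡ 9 (mod 13).
  Combine with x ≡ 3 (mod 11): since gcd(13, 11) = 1, we get a unique residue mod 143.
    Write x = 9 + 13·t and substitute into x ≡ 3 (mod 11): 13·t ≡ 3 − 9 = -6 (mod 11).
    Reduce coefficients mod 11: 2·t ≡ 5 (mod 11).
    The inverse of 2 mod 11 is 6 (since 2·6 = 12 = 1·11 + 1), so t ≡ 6·5 = 30 ≡ 8 (mod 11).
    Then x = 9 + 13·8 = 113, valid modulo lcm(13, 11) = 143: x ≡ 113 (mod 143).
  Combine with x ≡ 3 (mod 4): since gcd(143, 4) = 1, we get a unique residue mod 572.
    Write x = 113 + 143·t and substitute into x ≡ 3 (mod 4): 143·t ≡ 3 − 113 = -110 (mod 4).
    Reduce coefficients mod 4: 3·t ≡ 2 (mod 4).
    The inverse of 3 mod 4 is 3 (since 3·3 = 9 = 2·4 + 1), so t ≡ 3·2 = 6 ≡ 2 (mod 4).
    Then x = 113 + 143·2 = 399, valid modulo lcm(143, 4) = 572: x ≡ 399 (mod 572).
Verify: 399 mod 13 = 9 ✓, 399 mod 11 = 3 ✓, 399 mod 4 = 3 ✓.

x ≡ 399 (mod 572).


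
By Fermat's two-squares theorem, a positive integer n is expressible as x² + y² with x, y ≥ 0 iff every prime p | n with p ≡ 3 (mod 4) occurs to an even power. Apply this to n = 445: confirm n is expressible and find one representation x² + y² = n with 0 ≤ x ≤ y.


Step 1: Factor n = 445 = 5 · 89.
Step 2: Check the mod-4 condition on each prime factor: 5 ≡ 1 (mod 4), exponent 1; 89 ≡ 1 (mod 4), exponent 1.
All primes ≡ 3 (mod 4) appear to even exponent (or don't appear), so by the two-squares theorem n IS expressible as a sum of two squares.
Step 3: Build a representation. Here n = 5 · 89 is a product of primes ≡ 1 (mod 4). Each prime p ≡ 1 (mod 4) is itself a sum of two squares; find a² by testing p − a² for a perfect square:
  5: 5 − 1² = 4 = 2² ⇒ 5 = 1² + 2².
  89: 89 − 1² = 88, 89 − 2² = 85, 89 − 3² = 80, 89 − 4² = 73, 89 − 5² = 64 = 8² ⇒ 89 = 5² + 8².
  Combine using the Brahmagupta–Fibonacci identity (a² + b²)(c² + d²) = (ac − bd)² + (ad + bc)² = (ac + bd)² + (ad − bc)²:
  5 · 89 = 445: from (1² + 2²)(5² + 8²), take (1·5 − 2·8, 1·8 + 2·5) = (5 − 16, 8 + 10) = (-11, 18); dropping signs (only squares matter) gives (11, 18); check 11² + 18² = 121 + 324 = 445 ✓.
Step 4: Order so x ≤ y and verify: 11² + 18² = 121 + 324 = 445 = n. ✓

n = 445 = 11² + 18² (one valid representation with x ≤ y).


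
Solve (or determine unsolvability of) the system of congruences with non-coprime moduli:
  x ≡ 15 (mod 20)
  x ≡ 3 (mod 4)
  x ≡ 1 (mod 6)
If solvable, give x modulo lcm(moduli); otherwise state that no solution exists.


Moduli 20, 4, 6 are not pairwise coprime, so CRT works modulo lcm(m_i) when all pairwise compatibility conditions hold.
Pairwise compatibility: gcd(m_i, m_j) must divide a_i - a_j for every pair.
Merge one congruence at a time:
  Start: x ≡ 15 (mod 20).
  Combine with x ≡ 3 (mod 4): gcd(20, 4) = 4; 3 - 15 = -12, which IS divisible by 4, so compatible.
    Write x = 15 + 20·t and substitute into x ≡ 3 (mod 4): 20·t ≡ 3 − 15 = -12 (mod 4).
    Divide the congruence (and modulus) by g = 4: 5·t ≡ -3 (mod 1).
    Modulo 1 every t works; take t = 0.
    Then x = 15 + 20·0 = 15, valid modulo lcm(20, 4) = 20: x ≡ 15 (mod 20).
  Combine with x ≡ 1 (mod 6): gcd(20, 6) = 2; 1 - 15 = -14, which IS divisible by 2, so compatible.
    Write x = 15 + 20·t and substitute into x ≡ 1 (mod 6): 20·t ≡ 1 − 15 = -14 (mod 6).
    Divide the congruence (and modulus) by g = 2: 10·t ≡ -7 (mod 3).
    Reduce coefficients mod 3: 1·t ≡ 2 (mod 3).
    So t ≡ 2 (mod 3).
    Then x = 15 + 20·2 = 55, valid modulo lcm(20, 6) = 60: x ≡ 55 (mod 60).
Verify: 55 mod 20 = 15, 55 mod 4 = 3, 55 mod 6 = 1.

x ≡ 55 (mod 60).


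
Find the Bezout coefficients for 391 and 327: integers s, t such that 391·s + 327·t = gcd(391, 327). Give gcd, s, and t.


Euclidean algorithm on (391, 327) — divide until remainder is 0:
  391 = 1 · 327 + 64
  327 = 5 · 64 + 7
  64 = 9 · 7 + 1
  7 = 7 · 1 + 0
gcd(391, 327) = 1.
Track Bezout coefficients alongside the remainders: start with r₀ = 391 = a·1 + b·0 (s = 1, t = 0) and r₁ = 327 = a·0 + b·1 (s = 0, t = 1); each new remainder r_{k+1} = r_{k-1} − q_k·r_k inherits s_{k+1} = s_{k-1} − q_k·s_k, t_{k+1} = t_{k-1} − q_k·t_k, so r_k = a·s_k + b·t_k at every step:
  q = 1: r = 64, s = 1 − 1·0 = 1, t = 0 − 1·1 = -1  (check: 391·1 + 327·(-1) = 64)
  q = 5: r = 7, s = 0 − 5·1 = -5, t = 1 − 5·(-1) = 6  (check: 391·(-5) + 327·6 = 7)
  q = 9: r = 1, s = 1 − 9·(-5) = 46, t = -1 − 9·6 = -55  (check: 391·46 + 327·(-55) = 1)
The row with r = 1 (the gcd) gives the Bezout coefficients s = 46, t = -55.
Result: 391 · (46) + 327 · (-55) = 1.

gcd(391, 327) = 1; s = 46, t = -55 (check: 391·46 + 327·(-55) = 1).


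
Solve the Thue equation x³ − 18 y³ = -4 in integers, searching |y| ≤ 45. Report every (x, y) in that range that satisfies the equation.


The equation is x³ - 18y³ = -4. For fixed y, x³ = 18·y³ − 4, so a solution requires the RHS to be a perfect cube.
Strategy: iterate y from -45 to 45, compute RHS = 18·y³ − 4, and check whether it is a (positive or negative) perfect cube.
Check small values of y:
  y = 0: RHS = -4 is not a perfect cube.
  y = 1: RHS = 14 is not a perfect cube.
  y = -1: RHS = -22 is not a perfect cube.
  y = 2: RHS = 140 is not a perfect cube.
  y = -2: RHS = -148 is not a perfect cube.
  y = 3: RHS = 482 is not a perfect cube.
  y = -3: RHS = -490 is not a perfect cube.
Continuing the search up to |y| = 45 finds no solutions either.
No (x, y) in the scanned range satisfies the equation.

No integer solutions with |y| ≤ 45.


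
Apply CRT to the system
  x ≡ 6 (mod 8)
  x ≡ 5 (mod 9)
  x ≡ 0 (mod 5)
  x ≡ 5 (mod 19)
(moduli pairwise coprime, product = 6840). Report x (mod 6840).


Product of moduli M = 8 · 9 · 5 · 19 = 6840.
Merge one congruence at a time:
  Start: x ≡ 6 (mod 8).
  Combine with x ≡ 5 (mod 9); new modulus lcm = 72.
    Write x = 6 + 8·t and substitute into x ≡ 5 (mod 9): 8·t ≡ 5 − 6 = -1 (mod 9).
    Reduce coefficients mod 9: 8·t ≡ 8 (mod 9).
    The inverse of 8 mod 9 is 8 (since 8·8 = 64 = 7·9 + 1), so t ≡ 8·8 = 64 ≡ 1 (mod 9).
    Then x = 6 + 8·1 = 14, valid modulo lcm(8, 9) = 72: x ≡ 14 (mod 72).
  Combine with x ≡ 0 (mod 5); new modulus lcm = 360.
    Write x = 14 + 72·t and substitute into x ≡ 0 (mod 5): 72·t ≡ 0 − 14 = -14 (mod 5).
    Reduce coefficients mod 5: 2·t ≡ 1 (mod 5).
    The inverse of 2 mod 5 is 3 (since 2·3 = 6 = 1·5 + 1), so t ≡ 3·1 = 3 ≡ 3 (mod 5).
    Then x = 14 + 72·3 = 230, valid modulo lcm(72, 5) = 360: x ≡ 230 (mod 360).
  Combine with x ≡ 5 (mod 19); new modulus lcm = 6840.
    Write x = 230 + 360·t and substitute into x ≡ 5 (mod 19): 360·t ≡ 5 − 230 = -225 (mod 19).
    Reduce coefficients mod 19: 18·t ≡ 3 (mod 19).
    The inverse of 18 mod 19 is 18 (since 18·18 = 324 = 17·19 + 1), so t ≡ 18·3 = 54 ≡ 16 (mod 19).
    Then x = 230 + 360·16 = 5990, valid modulo lcm(360, 19) = 6840: x ≡ 5990 (mod 6840).
Verify against each original: 5990 mod 8 = 6, 5990 mod 9 = 5, 5990 mod 5 = 0, 5990 mod 19 = 5.

x ≡ 5990 (mod 6840).
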